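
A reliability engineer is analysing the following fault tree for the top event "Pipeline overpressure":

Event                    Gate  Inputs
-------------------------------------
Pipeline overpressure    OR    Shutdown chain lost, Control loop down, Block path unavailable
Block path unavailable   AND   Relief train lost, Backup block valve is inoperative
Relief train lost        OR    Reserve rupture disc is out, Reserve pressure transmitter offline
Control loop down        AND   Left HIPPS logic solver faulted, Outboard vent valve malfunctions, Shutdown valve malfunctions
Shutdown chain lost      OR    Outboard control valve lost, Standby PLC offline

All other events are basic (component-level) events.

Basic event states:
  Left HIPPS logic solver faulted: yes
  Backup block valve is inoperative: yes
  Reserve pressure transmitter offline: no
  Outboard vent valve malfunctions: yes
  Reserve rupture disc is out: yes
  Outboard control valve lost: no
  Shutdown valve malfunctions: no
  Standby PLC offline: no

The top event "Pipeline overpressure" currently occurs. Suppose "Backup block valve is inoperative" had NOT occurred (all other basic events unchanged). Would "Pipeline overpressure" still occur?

No

Counterfactual: set "Backup block valve is inoperative" to not occurred.
Shutdown chain lost [OR]: Outboard control valve lost=not, Standby PLC offline=not → no input occurs → does not occur.
Control loop down [AND]: Left HIPPS logic solver faulted=occurs, Outboard vent valve malfunctions=occurs, Shutdown valve malfunctions=not → not all inputs occur → does not occur.
Relief train lost [OR]: Reserve rupture disc is out=occurs, Reserve pressure transmitter offline=not → at least one input occurs → occurs.
Block path unavailable [AND]: Relief train lost=occurs, Backup block valve is inoperative=not → not all inputs occur → does not occur.
Pipeline overpressure [OR]: Shutdown chain lost=not, Control loop down=not, Block path unavailable=not → no input occurs → does not occur.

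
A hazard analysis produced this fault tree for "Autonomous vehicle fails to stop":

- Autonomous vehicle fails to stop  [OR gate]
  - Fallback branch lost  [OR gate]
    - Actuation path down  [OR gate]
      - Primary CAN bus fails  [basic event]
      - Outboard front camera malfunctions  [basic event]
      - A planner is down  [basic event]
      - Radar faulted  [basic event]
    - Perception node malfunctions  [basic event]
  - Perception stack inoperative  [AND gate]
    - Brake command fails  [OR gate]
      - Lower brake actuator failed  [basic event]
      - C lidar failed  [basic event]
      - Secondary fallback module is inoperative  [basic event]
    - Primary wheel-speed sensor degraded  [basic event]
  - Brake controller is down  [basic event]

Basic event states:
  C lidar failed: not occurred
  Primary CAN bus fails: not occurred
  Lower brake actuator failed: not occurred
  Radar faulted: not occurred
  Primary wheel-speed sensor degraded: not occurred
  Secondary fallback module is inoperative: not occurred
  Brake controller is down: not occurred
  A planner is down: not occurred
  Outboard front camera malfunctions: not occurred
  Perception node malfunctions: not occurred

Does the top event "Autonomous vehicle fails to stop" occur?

No

Actuation path down [OR]: Primary CAN bus fails=not, Outboard front camera malfunctions=not, A planner is down=not, Radar faulted=not → no input occurs → does not occur.
Fallback branch lost [OR]: Actuation path down=not, Perception node malfunctions=not → no input occurs → does not occur.
Brake command fails [OR]: Lower brake actuator failed=not, C lidar failed=not, Secondary fallback module is inoperative=not → no input occurs → does not occur.
Perception stack inoperative [AND]: Brake command fails=not, Primary wheel-speed sensor degraded=not → not all inputs occur → does not occur.
Autonomous vehicle fails to stop [OR]: Fallback branch lost=not, Perception stack inoperative=not, Brake controller is down=not → no input occurs → does not occur.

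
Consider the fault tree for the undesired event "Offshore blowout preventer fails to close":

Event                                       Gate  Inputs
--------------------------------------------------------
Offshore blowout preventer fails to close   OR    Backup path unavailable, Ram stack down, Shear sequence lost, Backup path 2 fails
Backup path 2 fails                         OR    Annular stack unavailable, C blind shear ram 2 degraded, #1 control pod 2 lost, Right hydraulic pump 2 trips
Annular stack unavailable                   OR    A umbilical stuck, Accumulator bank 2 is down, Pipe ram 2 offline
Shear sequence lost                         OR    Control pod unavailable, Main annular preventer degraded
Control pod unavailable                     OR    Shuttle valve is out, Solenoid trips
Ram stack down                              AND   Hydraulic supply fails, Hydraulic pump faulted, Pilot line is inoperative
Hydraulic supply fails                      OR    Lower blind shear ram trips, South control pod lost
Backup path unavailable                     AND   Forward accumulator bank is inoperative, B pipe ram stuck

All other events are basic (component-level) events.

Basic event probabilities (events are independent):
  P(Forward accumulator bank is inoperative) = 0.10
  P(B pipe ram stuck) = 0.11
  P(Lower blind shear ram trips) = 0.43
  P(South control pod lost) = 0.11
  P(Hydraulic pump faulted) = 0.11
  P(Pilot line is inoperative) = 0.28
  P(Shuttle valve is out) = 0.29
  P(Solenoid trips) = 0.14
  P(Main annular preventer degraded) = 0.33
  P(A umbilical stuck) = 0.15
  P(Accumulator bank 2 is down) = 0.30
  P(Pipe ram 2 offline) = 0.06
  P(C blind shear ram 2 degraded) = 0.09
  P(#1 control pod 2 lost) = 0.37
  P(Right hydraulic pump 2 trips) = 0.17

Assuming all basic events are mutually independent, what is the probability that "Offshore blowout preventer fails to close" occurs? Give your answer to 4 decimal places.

0.8940

P(Backup path unavailable) [AND] = 0.10 × 0.11 = 0.011000
P(Hydraulic supply fails) [OR] = 1 − (1−0.43) × (1−0.11) = 0.492700
P(Ram stack down) [AND] = 0.492700 × 0.11 × 0.28 = 0.015175
P(Control pod unavailable) [OR] = 1 − (1−0.29) × (1−0.14) = 0.389400
P(Shear sequence lost) [OR] = 1 − (1−0.389400) × (1−0.33) = 0.590898
P(Annular stack unavailable) [OR] = 1 − (1−0.15) × (1−0.30) × (1−0.06) = 0.440700
P(Backup path 2 fails) [OR] = 1 − (1−0.440700) × (1−0.09) × (1−0.37) × (1−0.17) = 0.733863
P(Offshore blowout preventer fails to close) [OR] = 1 − (1−0.011000) × (1−0.015175) × (1−0.590898) × (1−0.733863) = 0.893955
Rounded to 4 decimal places: P(Offshore blowout preventer fails to close) ≈ 0.8940.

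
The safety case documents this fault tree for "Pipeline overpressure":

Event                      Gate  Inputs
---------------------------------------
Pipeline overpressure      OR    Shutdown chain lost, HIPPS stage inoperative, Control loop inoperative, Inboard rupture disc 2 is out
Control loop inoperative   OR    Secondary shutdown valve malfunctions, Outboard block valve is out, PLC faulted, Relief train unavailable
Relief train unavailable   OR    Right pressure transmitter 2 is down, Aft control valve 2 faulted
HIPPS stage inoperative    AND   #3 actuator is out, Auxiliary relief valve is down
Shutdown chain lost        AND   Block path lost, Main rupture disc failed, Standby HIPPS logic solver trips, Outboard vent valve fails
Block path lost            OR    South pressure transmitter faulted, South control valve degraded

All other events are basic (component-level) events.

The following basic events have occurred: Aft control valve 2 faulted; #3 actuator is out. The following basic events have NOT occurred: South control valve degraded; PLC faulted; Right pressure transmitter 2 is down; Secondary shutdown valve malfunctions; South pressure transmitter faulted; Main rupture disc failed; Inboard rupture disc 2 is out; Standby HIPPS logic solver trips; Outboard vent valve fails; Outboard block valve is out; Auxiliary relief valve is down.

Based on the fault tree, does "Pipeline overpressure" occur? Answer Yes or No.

Block path lost [OR]: South pressure transmitter faulted=not, South control valve degraded=not → no input occurs → does not occur.
Shutdown chain lost [AND]: Block path lost=not, Main rupture disc failed=not, Standby HIPPS logic solver trips=not, Outboard vent valve fails=not → not all inputs occur → does not occur.
HIPPS stage inoperative [AND]: #3 actuator is out=occurs, Auxiliary relief valve is down=not → not all inputs occur → does not occur.
Relief train unavailable [OR]: Right pressure transmitter 2 is down=not, Aft control valve 2 faulted=occurs → at least one input occurs → occurs.
Control loop inoperative [OR]: Secondary shutdown valve malfunctions=not, Outboard block valve is out=not, PLC faulted=not, Relief train unavailable=occurs → at least one input occurs → occurs.
Pipeline overpressure [OR]: Shutdown chain lost=not, HIPPS stage inoperative=not, Control loop inoperative=occurs, Inboard rupture disc 2 is out=not → at least one input occurs → occurs.

Yes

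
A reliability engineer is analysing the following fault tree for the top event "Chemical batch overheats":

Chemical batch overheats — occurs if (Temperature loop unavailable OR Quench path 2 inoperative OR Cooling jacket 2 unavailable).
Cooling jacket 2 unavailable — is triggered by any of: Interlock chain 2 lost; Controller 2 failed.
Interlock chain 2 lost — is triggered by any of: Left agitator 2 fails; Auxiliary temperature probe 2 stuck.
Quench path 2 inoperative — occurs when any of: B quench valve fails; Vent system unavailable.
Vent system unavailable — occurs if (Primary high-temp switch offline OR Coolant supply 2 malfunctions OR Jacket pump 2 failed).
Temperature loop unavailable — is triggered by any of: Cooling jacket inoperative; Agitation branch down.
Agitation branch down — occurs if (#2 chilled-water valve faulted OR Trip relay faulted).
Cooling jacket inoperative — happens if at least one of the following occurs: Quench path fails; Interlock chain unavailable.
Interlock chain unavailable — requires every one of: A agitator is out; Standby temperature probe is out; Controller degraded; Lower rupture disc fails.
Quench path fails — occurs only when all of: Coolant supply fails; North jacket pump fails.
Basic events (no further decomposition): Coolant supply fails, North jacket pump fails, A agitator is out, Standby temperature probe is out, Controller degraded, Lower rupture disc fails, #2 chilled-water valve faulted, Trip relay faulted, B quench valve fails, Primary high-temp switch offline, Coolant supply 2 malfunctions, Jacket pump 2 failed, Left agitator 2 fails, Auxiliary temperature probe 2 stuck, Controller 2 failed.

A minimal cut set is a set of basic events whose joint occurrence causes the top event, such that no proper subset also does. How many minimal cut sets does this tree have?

11

Quench path fails [AND]: one cut set from each child combined → 1 × 1 = 1 cut set(s).
Interlock chain unavailable [AND]: one cut set from each child combined → 1 × 1 × 1 × 1 = 1 cut set(s).
Cooling jacket inoperative [OR]: union of children's cut sets → 2 cut set(s).
Agitation branch down [OR]: union of children's cut sets → 2 cut set(s).
Temperature loop unavailable [OR]: union of children's cut sets → 4 cut set(s).
Vent system unavailable [OR]: union of children's cut sets → 3 cut set(s).
Quench path 2 inoperative [OR]: union of children's cut sets → 4 cut set(s).
Interlock chain 2 lost [OR]: union of children's cut sets → 2 cut set(s).
Cooling jacket 2 unavailable [OR]: union of children's cut sets → 3 cut set(s).
Chemical batch overheats [OR]: union of children's cut sets → 11 cut set(s).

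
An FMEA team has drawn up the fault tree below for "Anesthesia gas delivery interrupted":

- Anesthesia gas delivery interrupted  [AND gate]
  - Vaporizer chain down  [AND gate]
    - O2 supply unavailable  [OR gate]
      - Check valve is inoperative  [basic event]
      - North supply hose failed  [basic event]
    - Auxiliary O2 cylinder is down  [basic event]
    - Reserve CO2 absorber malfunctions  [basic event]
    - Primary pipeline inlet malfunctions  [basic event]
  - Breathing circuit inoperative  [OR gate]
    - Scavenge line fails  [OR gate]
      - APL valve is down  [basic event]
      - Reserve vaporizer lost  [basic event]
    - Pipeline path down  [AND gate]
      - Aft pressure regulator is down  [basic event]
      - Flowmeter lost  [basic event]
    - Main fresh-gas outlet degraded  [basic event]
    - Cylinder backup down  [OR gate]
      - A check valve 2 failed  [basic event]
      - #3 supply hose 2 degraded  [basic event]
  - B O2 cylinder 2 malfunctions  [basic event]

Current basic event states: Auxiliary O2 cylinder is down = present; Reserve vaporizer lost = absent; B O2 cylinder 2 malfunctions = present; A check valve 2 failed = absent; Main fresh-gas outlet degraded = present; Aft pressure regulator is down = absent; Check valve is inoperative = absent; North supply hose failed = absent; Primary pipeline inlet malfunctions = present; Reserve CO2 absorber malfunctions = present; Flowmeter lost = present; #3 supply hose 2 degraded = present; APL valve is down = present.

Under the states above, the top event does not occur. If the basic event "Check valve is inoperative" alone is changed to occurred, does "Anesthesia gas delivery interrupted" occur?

Counterfactual: set "Check valve is inoperative" to occurred.
O2 supply unavailable [OR]: Check valve is inoperative=occurs, North supply hose failed=not → at least one input occurs → occurs.
Vaporizer chain down [AND]: O2 supply unavailable=occurs, Auxiliary O2 cylinder is down=occurs, Reserve CO2 absorber malfunctions=occurs, Primary pipeline inlet malfunctions=occurs → all inputs occur → occurs.
Scavenge line fails [OR]: APL valve is down=occurs, Reserve vaporizer lost=not → at least one input occurs → occurs.
Pipeline path down [AND]: Aft pressure regulator is down=not, Flowmeter lost=occurs → not all inputs occur → does not occur.
Cylinder backup down [OR]: A check valve 2 failed=not, #3 supply hose 2 degraded=occurs → at least one input occurs → occurs.
Breathing circuit inoperative [OR]: Scavenge line fails=occurs, Pipeline path down=not, Main fresh-gas outlet degraded=occurs, Cylinder backup down=occurs → at least one input occurs → occurs.
Anesthesia gas delivery interrupted [AND]: Vaporizer chain down=occurs, Breathing circuit inoperative=occurs, B O2 cylinder 2 malfunctions=occurs → all inputs occur → occurs.

Yes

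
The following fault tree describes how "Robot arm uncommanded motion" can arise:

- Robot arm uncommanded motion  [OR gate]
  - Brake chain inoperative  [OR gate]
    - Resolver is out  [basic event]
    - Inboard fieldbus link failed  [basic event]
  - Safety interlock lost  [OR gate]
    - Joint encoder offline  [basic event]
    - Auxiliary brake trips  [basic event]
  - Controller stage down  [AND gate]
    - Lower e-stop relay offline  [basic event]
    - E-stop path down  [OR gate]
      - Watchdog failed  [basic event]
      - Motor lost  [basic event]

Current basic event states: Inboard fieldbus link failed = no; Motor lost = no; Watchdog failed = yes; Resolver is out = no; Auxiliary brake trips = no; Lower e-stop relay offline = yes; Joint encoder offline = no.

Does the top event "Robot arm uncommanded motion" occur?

Brake chain inoperative [OR]: Resolver is out=not, Inboard fieldbus link failed=not → no input occurs → does not occur.
Safety interlock lost [OR]: Joint encoder offline=not, Auxiliary brake trips=not → no input occurs → does not occur.
E-stop path down [OR]: Watchdog failed=occurs, Motor lost=not → at least one input occurs → occurs.
Controller stage down [AND]: Lower e-stop relay offline=occurs, E-stop path down=occurs → all inputs occur → occurs.
Robot arm uncommanded motion [OR]: Brake chain inoperative=not, Safety interlock lost=not, Controller stage down=occurs → at least one input occurs → occurs.

Yes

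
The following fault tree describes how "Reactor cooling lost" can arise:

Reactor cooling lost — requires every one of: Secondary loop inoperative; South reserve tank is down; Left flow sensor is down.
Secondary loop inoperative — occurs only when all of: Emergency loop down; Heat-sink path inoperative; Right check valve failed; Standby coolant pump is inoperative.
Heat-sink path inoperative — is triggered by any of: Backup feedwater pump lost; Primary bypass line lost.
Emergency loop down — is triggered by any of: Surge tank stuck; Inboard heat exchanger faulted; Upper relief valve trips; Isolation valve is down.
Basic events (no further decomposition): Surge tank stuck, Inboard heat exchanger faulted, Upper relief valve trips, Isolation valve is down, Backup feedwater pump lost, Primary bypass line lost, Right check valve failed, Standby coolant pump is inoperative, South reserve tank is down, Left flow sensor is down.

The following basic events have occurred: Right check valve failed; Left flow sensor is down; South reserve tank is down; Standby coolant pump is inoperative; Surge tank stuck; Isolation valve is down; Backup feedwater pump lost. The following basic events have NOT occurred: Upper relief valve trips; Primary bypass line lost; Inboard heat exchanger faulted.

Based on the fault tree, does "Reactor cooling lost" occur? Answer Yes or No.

Emergency loop down [OR]: Surge tank stuck=occurs, Inboard heat exchanger faulted=not, Upper relief valve trips=not, Isolation valve is down=occurs → at least one input occurs → occurs.
Heat-sink path inoperative [OR]: Backup feedwater pump lost=occurs, Primary bypass line lost=not → at least one input occurs → occurs.
Secondary loop inoperative [AND]: Emergency loop down=occurs, Heat-sink path inoperative=occurs, Right check valve failed=occurs, Standby coolant pump is inoperative=occurs → all inputs occur → occurs.
Reactor cooling lost [AND]: Secondary loop inoperative=occurs, South reserve tank is down=occurs, Left flow sensor is down=occurs → all inputs occur → occurs.

Yes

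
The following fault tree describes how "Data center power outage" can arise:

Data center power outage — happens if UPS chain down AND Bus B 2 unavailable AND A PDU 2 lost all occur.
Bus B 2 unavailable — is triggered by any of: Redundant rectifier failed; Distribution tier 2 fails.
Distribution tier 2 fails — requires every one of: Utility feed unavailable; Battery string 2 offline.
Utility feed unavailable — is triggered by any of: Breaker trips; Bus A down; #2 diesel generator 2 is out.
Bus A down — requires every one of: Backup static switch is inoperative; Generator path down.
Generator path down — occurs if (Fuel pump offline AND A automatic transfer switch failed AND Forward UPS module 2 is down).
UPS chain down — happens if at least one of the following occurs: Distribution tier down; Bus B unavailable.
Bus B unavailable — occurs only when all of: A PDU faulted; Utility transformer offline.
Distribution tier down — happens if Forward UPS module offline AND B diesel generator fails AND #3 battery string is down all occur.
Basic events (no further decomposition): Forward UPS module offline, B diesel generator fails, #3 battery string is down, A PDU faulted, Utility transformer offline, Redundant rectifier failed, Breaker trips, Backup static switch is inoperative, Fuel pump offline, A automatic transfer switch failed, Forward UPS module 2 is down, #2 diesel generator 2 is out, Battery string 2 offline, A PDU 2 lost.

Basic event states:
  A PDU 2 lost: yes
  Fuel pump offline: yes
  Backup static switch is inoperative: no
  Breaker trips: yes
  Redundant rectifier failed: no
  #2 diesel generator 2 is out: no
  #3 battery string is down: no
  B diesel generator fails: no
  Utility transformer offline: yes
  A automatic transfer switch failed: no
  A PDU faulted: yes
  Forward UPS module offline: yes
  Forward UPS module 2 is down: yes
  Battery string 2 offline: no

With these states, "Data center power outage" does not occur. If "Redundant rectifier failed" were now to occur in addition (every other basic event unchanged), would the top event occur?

Yes

Counterfactual: set "Redundant rectifier failed" to occurred.
Distribution tier down [AND]: Forward UPS module offline=occurs, B diesel generator fails=not, #3 battery string is down=not → not all inputs occur → does not occur.
Bus B unavailable [AND]: A PDU faulted=occurs, Utility transformer offline=occurs → all inputs occur → occurs.
UPS chain down [OR]: Distribution tier down=not, Bus B unavailable=occurs → at least one input occurs → occurs.
Generator path down [AND]: Fuel pump offline=occurs, A automatic transfer switch failed=not, Forward UPS module 2 is down=occurs → not all inputs occur → does not occur.
Bus A down [AND]: Backup static switch is inoperative=not, Generator path down=not → not all inputs occur → does not occur.
Utility feed unavailable [OR]: Breaker trips=occurs, Bus A down=not, #2 diesel generator 2 is out=not → at least one input occurs → occurs.
Distribution tier 2 fails [AND]: Utility feed unavailable=occurs, Battery string 2 offline=not → not all inputs occur → does not occur.
Bus B 2 unavailable [OR]: Redundant rectifier failed=occurs, Distribution tier 2 fails=not → at least one input occurs → occurs.
Data center power outage [AND]: UPS chain down=occurs, Bus B 2 unavailable=occurs, A PDU 2 lost=occurs → all inputs occur → occurs.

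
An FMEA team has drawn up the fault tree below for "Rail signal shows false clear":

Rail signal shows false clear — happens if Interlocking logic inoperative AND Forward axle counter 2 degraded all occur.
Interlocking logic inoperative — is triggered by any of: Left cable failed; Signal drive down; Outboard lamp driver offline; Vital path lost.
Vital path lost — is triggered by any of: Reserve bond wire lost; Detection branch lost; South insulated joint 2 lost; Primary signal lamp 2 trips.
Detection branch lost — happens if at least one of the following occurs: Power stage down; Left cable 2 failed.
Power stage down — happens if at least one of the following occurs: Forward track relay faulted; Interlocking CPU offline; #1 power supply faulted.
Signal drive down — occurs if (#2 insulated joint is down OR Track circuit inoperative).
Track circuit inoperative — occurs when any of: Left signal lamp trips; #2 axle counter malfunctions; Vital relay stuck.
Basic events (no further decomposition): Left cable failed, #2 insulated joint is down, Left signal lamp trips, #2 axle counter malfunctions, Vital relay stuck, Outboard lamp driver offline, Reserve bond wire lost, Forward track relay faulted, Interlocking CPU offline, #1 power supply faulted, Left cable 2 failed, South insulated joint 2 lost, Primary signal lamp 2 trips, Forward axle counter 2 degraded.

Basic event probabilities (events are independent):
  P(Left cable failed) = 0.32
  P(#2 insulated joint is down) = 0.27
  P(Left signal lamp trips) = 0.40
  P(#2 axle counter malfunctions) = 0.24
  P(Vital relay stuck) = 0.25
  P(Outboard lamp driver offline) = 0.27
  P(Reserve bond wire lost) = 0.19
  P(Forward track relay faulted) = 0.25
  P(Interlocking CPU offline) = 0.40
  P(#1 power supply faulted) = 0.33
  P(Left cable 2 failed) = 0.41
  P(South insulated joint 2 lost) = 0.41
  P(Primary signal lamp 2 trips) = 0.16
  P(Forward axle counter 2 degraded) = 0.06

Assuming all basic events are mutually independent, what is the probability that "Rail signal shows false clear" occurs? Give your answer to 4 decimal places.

P(Track circuit inoperative) [OR] = 1 − (1−0.40) × (1−0.24) × (1−0.25) = 0.658000
P(Signal drive down) [OR] = 1 − (1−0.27) × (1−0.658000) = 0.750340
P(Power stage down) [OR] = 1 − (1−0.25) × (1−0.40) × (1−0.33) = 0.698500
P(Detection branch lost) [OR] = 1 − (1−0.698500) × (1−0.41) = 0.822115
P(Vital path lost) [OR] = 1 − (1−0.19) × (1−0.822115) × (1−0.41) × (1−0.16) = 0.928591
P(Interlocking logic inoperative) [OR] = 1 − (1−0.32) × (1−0.750340) × (1−0.27) × (1−0.928591) = 0.991150
P(Rail signal shows false clear) [AND] = 0.991150 × 0.06 = 0.059469
Rounded to 4 decimal places: P(Rail signal shows false clear) ≈ 0.0595.

0.0595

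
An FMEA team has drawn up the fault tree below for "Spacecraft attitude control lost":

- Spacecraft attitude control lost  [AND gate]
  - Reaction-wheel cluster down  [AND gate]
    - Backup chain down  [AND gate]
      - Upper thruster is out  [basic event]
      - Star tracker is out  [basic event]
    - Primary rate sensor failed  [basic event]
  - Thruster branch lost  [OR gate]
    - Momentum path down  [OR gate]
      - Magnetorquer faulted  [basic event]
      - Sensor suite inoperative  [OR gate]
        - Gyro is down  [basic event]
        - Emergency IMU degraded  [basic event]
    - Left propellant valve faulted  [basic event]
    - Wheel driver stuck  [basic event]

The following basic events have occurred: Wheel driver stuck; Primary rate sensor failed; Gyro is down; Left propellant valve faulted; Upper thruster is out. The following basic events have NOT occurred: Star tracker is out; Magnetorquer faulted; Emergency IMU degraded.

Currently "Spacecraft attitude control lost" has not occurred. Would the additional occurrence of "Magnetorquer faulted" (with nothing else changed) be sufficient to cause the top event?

No

Counterfactual: set "Magnetorquer faulted" to occurred.
Backup chain down [AND]: Upper thruster is out=occurs, Star tracker is out=not → not all inputs occur → does not occur.
Reaction-wheel cluster down [AND]: Backup chain down=not, Primary rate sensor failed=occurs → not all inputs occur → does not occur.
Sensor suite inoperative [OR]: Gyro is down=occurs, Emergency IMU degraded=not → at least one input occurs → occurs.
Momentum path down [OR]: Magnetorquer faulted=occurs, Sensor suite inoperative=occurs → at least one input occurs → occurs.
Thruster branch lost [OR]: Momentum path down=occurs, Left propellant valve faulted=occurs, Wheel driver stuck=occurs → at least one input occurs → occurs.
Spacecraft attitude control lost [AND]: Reaction-wheel cluster down=not, Thruster branch lost=occurs → not all inputs occur → does not occur.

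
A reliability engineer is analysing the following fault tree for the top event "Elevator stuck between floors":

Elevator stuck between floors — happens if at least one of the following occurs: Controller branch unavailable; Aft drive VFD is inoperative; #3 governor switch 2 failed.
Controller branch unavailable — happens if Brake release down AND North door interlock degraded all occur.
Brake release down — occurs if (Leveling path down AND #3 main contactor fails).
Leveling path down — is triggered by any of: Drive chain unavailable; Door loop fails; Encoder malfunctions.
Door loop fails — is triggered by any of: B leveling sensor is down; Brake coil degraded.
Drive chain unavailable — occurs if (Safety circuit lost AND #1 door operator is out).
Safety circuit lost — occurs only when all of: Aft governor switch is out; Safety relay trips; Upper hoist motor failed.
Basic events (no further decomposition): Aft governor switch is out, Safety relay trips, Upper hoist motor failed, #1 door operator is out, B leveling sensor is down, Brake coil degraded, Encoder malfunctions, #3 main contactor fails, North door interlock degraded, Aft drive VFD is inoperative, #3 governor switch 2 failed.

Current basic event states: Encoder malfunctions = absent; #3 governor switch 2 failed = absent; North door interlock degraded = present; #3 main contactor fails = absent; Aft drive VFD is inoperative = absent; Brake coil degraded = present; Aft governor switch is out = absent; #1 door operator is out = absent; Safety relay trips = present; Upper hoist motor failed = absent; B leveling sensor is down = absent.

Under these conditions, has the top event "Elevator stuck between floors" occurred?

Safety circuit lost [AND]: Aft governor switch is out=not, Safety relay trips=occurs, Upper hoist motor failed=not → not all inputs occur → does not occur.
Drive chain unavailable [AND]: Safety circuit lost=not, #1 door operator is out=not → not all inputs occur → does not occur.
Door loop fails [OR]: B leveling sensor is down=not, Brake coil degraded=occurs → at least one input occurs → occurs.
Leveling path down [OR]: Drive chain unavailable=not, Door loop fails=occurs, Encoder malfunctions=not → at least one input occurs → occurs.
Brake release down [AND]: Leveling path down=occurs, #3 main contactor fails=not → not all inputs occur → does not occur.
Controller branch unavailable [AND]: Brake release down=not, North door interlock degraded=occurs → not all inputs occur → does not occur.
Elevator stuck between floors [OR]: Controller branch unavailable=not, Aft drive VFD is inoperative=not, #3 governor switch 2 failed=not → no input occurs → does not occur.

No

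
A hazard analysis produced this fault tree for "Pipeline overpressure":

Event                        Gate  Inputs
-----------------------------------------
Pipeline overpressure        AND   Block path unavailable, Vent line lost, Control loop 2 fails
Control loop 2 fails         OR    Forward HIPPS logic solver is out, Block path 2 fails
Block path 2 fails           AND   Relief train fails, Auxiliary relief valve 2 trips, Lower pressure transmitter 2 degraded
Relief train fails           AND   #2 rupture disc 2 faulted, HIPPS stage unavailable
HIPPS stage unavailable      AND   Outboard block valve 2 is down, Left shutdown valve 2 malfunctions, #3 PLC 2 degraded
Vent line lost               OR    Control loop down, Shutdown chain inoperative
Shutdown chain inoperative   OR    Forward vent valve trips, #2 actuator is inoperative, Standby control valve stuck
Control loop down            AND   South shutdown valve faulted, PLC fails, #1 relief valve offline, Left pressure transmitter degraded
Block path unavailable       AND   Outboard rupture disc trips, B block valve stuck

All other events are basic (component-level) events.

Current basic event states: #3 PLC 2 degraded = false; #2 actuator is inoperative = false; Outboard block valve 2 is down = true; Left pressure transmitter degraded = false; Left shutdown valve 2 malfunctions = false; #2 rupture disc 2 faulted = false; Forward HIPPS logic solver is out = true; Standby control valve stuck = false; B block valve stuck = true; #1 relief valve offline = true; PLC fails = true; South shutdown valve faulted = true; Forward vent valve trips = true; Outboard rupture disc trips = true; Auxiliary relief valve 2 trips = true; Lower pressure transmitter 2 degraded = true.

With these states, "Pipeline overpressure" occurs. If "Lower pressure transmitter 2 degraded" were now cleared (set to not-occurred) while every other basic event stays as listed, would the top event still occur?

Yes

Counterfactual: set "Lower pressure transmitter 2 degraded" to not occurred.
Block path unavailable [AND]: Outboard rupture disc trips=occurs, B block valve stuck=occurs → all inputs occur → occurs.
Control loop down [AND]: South shutdown valve faulted=occurs, PLC fails=occurs, #1 relief valve offline=occurs, Left pressure transmitter degraded=not → not all inputs occur → does not occur.
Shutdown chain inoperative [OR]: Forward vent valve trips=occurs, #2 actuator is inoperative=not, Standby control valve stuck=not → at least one input occurs → occurs.
Vent line lost [OR]: Control loop down=not, Shutdown chain inoperative=occurs → at least one input occurs → occurs.
HIPPS stage unavailable [AND]: Outboard block valve 2 is down=occurs, Left shutdown valve 2 malfunctions=not, #3 PLC 2 degraded=not → not all inputs occur → does not occur.
Relief train fails [AND]: #2 rupture disc 2 faulted=not, HIPPS stage unavailable=not → not all inputs occur → does not occur.
Block path 2 fails [AND]: Relief train fails=not, Auxiliary relief valve 2 trips=occurs, Lower pressure transmitter 2 degraded=not → not all inputs occur → does not occur.
Control loop 2 fails [OR]: Forward HIPPS logic solver is out=occurs, Block path 2 fails=not → at least one input occurs → occurs.
Pipeline overpressure [AND]: Block path unavailable=occurs, Vent line lost=occurs, Control loop 2 fails=occurs → all inputs occur → occurs.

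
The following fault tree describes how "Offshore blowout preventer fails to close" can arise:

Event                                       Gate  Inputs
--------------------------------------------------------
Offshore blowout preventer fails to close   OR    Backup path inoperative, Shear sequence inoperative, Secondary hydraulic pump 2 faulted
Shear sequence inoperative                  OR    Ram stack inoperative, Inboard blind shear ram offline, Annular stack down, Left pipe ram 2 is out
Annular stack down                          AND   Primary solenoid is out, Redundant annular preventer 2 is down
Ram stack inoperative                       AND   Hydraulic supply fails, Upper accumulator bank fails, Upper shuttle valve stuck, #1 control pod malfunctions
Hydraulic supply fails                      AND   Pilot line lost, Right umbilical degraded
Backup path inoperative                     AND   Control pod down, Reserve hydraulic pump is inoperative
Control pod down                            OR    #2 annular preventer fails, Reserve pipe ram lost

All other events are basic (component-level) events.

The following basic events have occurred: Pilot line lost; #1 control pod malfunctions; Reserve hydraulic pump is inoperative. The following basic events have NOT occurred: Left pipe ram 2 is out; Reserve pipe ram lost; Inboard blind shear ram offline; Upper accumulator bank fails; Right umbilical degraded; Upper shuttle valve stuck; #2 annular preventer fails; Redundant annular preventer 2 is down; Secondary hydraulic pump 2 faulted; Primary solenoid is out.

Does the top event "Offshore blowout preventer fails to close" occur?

Control pod down [OR]: #2 annular preventer fails=not, Reserve pipe ram lost=not → no input occurs → does not occur.
Backup path inoperative [AND]: Control pod down=not, Reserve hydraulic pump is inoperative=occurs → not all inputs occur → does not occur.
Hydraulic supply fails [AND]: Pilot line lost=occurs, Right umbilical degraded=not → not all inputs occur → does not occur.
Ram stack inoperative [AND]: Hydraulic supply fails=not, Upper accumulator bank fails=not, Upper shuttle valve stuck=not, #1 control pod malfunctions=occurs → not all inputs occur → does not occur.
Annular stack down [AND]: Primary solenoid is out=not, Redundant annular preventer 2 is down=not → not all inputs occur → does not occur.
Shear sequence inoperative [OR]: Ram stack inoperative=not, Inboard blind shear ram offline=not, Annular stack down=not, Left pipe ram 2 is out=not → no input occurs → does not occur.
Offshore blowout preventer fails to close [OR]: Backup path inoperative=not, Shear sequence inoperative=not, Secondary hydraulic pump 2 faulted=not → no input occurs → does not occur.

No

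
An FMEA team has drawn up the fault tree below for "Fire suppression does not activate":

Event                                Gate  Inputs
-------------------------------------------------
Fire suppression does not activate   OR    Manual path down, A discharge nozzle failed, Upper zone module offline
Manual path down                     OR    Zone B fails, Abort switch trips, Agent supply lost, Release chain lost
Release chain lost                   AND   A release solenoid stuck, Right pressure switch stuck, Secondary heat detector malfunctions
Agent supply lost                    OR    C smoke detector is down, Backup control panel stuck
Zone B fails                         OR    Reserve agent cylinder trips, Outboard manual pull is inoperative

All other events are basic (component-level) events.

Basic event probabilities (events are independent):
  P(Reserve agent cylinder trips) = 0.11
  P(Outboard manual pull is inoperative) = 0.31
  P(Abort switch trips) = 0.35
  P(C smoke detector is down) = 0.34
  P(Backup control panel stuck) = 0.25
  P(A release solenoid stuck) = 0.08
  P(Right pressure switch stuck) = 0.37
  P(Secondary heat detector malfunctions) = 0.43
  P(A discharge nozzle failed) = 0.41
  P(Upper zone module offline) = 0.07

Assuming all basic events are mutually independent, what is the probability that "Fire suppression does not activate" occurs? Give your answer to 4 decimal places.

0.8930

P(Zone B fails) [OR] = 1 − (1−0.11) × (1−0.31) = 0.385900
P(Agent supply lost) [OR] = 1 − (1−0.34) × (1−0.25) = 0.505000
P(Release chain lost) [AND] = 0.08 × 0.37 × 0.43 = 0.012728
P(Manual path down) [OR] = 1 − (1−0.385900) × (1−0.35) × (1−0.505000) × (1−0.012728) = 0.804928
P(Fire suppression does not activate) [OR] = 1 − (1−0.804928) × (1−0.41) × (1−0.07) = 0.892964
Rounded to 4 decimal places: P(Fire suppression does not activate) ≈ 0.8930.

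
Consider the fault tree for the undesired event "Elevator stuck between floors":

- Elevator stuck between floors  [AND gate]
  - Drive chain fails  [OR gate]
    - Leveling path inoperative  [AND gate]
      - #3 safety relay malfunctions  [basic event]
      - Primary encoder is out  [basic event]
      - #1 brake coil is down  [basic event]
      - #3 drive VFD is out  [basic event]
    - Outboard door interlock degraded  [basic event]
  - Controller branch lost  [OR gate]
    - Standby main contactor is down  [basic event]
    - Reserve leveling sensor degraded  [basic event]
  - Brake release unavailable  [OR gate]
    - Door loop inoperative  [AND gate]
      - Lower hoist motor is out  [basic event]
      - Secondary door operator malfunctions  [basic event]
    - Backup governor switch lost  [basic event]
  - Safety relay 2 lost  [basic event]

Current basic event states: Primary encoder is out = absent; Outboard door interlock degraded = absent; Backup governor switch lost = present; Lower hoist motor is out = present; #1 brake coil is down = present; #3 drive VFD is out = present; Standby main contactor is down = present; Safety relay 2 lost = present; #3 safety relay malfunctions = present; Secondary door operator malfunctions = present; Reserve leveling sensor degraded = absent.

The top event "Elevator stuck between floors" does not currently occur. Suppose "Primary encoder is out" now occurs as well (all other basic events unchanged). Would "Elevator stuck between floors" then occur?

Counterfactual: set "Primary encoder is out" to occurred.
Leveling path inoperative [AND]: #3 safety relay malfunctions=occurs, Primary encoder is out=occurs, #1 brake coil is down=occurs, #3 drive VFD is out=occurs → all inputs occur → occurs.
Drive chain fails [OR]: Leveling path inoperative=occurs, Outboard door interlock degraded=not → at least one input occurs → occurs.
Controller branch lost [OR]: Standby main contactor is down=occurs, Reserve leveling sensor degraded=not → at least one input occurs → occurs.
Door loop inoperative [AND]: Lower hoist motor is out=occurs, Secondary door operator malfunctions=occurs → all inputs occur → occurs.
Brake release unavailable [OR]: Door loop inoperative=occurs, Backup governor switch lost=occurs → at least one input occurs → occurs.
Elevator stuck between floors [AND]: Drive chain fails=occurs, Controller branch lost=occurs, Brake release unavailable=occurs, Safety relay 2 lost=occurs → all inputs occur → occurs.

Yes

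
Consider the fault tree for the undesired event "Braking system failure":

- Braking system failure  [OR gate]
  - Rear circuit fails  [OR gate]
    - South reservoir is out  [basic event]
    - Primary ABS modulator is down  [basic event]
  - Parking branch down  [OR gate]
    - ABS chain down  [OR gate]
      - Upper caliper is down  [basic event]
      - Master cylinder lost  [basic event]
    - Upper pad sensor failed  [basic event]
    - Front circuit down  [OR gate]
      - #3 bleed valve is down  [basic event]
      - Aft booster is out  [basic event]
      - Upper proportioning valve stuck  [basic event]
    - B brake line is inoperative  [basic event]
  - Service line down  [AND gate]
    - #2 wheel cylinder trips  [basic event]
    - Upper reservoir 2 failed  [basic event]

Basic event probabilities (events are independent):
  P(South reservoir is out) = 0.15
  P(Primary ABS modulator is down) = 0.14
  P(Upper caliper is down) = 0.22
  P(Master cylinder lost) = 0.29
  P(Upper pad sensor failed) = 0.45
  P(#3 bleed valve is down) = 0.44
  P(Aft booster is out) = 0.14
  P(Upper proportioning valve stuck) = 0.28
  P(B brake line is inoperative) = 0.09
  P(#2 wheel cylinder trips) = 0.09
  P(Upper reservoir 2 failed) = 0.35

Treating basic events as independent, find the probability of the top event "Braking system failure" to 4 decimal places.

0.9320

P(Rear circuit fails) [OR] = 1 − (1−0.15) × (1−0.14) = 0.269000
P(ABS chain down) [OR] = 1 − (1−0.22) × (1−0.29) = 0.446200
P(Front circuit down) [OR] = 1 − (1−0.44) × (1−0.14) × (1−0.28) = 0.653248
P(Parking branch down) [OR] = 1 − (1−0.446200) × (1−0.45) × (1−0.653248) × (1−0.09) = 0.903888
P(Service line down) [AND] = 0.09 × 0.35 = 0.031500
P(Braking system failure) [OR] = 1 − (1−0.269000) × (1−0.903888) × (1−0.031500) = 0.931955
Rounded to 4 decimal places: P(Braking system failure) ≈ 0.9320.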